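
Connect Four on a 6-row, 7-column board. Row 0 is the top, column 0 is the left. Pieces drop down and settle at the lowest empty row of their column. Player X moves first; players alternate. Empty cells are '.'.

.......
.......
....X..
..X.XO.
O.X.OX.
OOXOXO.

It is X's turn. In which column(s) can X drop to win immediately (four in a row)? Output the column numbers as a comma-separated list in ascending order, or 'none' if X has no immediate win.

col 0: drop X → no win
col 1: drop X → no win
col 2: drop X → WIN!
col 3: drop X → no win
col 4: drop X → no win
col 5: drop X → no win
col 6: drop X → no win

Answer: 2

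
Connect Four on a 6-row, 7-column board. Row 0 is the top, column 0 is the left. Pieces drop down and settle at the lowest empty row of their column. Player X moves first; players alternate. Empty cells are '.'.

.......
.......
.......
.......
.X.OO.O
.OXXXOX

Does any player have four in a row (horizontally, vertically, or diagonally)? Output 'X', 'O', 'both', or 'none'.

none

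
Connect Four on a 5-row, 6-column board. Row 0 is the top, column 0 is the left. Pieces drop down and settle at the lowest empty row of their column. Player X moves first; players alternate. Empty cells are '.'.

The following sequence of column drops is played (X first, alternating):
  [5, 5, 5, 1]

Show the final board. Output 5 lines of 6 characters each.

Move 1: X drops in col 5, lands at row 4
Move 2: O drops in col 5, lands at row 3
Move 3: X drops in col 5, lands at row 2
Move 4: O drops in col 1, lands at row 4

Answer: ......
......
.....X
.....O
.O...X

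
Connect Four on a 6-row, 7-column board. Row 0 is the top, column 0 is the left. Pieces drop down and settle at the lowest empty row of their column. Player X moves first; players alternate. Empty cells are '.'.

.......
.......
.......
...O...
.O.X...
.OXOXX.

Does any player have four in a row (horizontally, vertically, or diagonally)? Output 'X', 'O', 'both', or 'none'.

none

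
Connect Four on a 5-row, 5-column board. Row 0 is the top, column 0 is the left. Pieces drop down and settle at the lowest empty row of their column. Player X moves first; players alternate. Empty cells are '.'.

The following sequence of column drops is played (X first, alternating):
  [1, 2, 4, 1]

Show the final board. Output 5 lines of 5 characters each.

Move 1: X drops in col 1, lands at row 4
Move 2: O drops in col 2, lands at row 4
Move 3: X drops in col 4, lands at row 4
Move 4: O drops in col 1, lands at row 3

Answer: .....
.....
.....
.O...
.XO.X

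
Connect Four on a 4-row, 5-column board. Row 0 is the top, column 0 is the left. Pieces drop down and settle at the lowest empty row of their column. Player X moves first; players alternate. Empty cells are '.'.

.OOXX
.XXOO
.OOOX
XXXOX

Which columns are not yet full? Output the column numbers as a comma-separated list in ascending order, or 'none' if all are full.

Answer: 0

Derivation:
col 0: top cell = '.' → open
col 1: top cell = 'O' → FULL
col 2: top cell = 'O' → FULL
col 3: top cell = 'X' → FULL
col 4: top cell = 'X' → FULL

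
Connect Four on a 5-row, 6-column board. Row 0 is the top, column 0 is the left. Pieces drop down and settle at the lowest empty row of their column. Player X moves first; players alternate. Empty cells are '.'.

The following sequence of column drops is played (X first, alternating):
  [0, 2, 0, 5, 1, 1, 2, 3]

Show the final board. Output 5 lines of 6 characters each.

Answer: ......
......
......
XOX...
XXOO.O

Derivation:
Move 1: X drops in col 0, lands at row 4
Move 2: O drops in col 2, lands at row 4
Move 3: X drops in col 0, lands at row 3
Move 4: O drops in col 5, lands at row 4
Move 5: X drops in col 1, lands at row 4
Move 6: O drops in col 1, lands at row 3
Move 7: X drops in col 2, lands at row 3
Move 8: O drops in col 3, lands at row 4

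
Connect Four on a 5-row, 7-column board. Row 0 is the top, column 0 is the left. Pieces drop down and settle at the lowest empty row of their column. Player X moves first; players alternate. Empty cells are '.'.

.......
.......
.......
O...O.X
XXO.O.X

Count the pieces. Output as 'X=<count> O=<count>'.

X=4 O=4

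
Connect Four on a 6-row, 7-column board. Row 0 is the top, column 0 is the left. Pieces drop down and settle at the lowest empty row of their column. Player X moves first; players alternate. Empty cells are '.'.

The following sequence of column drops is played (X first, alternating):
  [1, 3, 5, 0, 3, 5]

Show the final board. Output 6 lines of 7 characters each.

Move 1: X drops in col 1, lands at row 5
Move 2: O drops in col 3, lands at row 5
Move 3: X drops in col 5, lands at row 5
Move 4: O drops in col 0, lands at row 5
Move 5: X drops in col 3, lands at row 4
Move 6: O drops in col 5, lands at row 4

Answer: .......
.......
.......
.......
...X.O.
OX.O.X.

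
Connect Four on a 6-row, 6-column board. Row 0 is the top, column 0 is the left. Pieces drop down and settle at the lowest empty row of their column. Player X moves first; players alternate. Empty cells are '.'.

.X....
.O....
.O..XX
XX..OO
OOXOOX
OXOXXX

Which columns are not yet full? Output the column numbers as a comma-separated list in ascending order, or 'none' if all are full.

Answer: 0,2,3,4,5

Derivation:
col 0: top cell = '.' → open
col 1: top cell = 'X' → FULL
col 2: top cell = '.' → open
col 3: top cell = '.' → open
col 4: top cell = '.' → open
col 5: top cell = '.' → open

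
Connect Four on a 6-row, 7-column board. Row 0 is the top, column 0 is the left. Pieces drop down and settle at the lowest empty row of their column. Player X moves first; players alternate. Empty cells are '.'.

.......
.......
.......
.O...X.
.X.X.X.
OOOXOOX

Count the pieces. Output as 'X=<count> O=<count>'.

X=6 O=6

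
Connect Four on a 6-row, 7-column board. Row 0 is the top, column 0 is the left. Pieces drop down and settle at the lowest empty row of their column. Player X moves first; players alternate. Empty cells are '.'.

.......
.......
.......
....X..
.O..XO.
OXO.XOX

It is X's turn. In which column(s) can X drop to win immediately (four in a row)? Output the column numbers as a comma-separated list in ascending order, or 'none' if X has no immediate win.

col 0: drop X → no win
col 1: drop X → no win
col 2: drop X → no win
col 3: drop X → no win
col 4: drop X → WIN!
col 5: drop X → no win
col 6: drop X → no win

Answer: 4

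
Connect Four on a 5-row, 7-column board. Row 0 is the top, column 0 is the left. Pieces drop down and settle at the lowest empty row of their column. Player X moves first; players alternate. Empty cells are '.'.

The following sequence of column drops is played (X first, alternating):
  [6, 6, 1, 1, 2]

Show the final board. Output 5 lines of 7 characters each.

Move 1: X drops in col 6, lands at row 4
Move 2: O drops in col 6, lands at row 3
Move 3: X drops in col 1, lands at row 4
Move 4: O drops in col 1, lands at row 3
Move 5: X drops in col 2, lands at row 4

Answer: .......
.......
.......
.O....O
.XX...X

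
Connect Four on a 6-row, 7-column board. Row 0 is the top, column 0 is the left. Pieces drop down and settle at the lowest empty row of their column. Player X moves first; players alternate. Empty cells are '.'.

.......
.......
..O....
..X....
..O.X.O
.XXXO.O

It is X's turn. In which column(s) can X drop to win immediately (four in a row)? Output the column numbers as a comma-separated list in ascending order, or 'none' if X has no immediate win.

Answer: 0

Derivation:
col 0: drop X → WIN!
col 1: drop X → no win
col 2: drop X → no win
col 3: drop X → no win
col 4: drop X → no win
col 5: drop X → no win
col 6: drop X → no win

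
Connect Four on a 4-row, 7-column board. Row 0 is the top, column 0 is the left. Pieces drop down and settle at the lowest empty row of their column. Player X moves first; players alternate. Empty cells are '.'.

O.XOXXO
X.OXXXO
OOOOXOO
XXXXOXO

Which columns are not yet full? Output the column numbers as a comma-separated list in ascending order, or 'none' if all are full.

Answer: 1

Derivation:
col 0: top cell = 'O' → FULL
col 1: top cell = '.' → open
col 2: top cell = 'X' → FULL
col 3: top cell = 'O' → FULL
col 4: top cell = 'X' → FULL
col 5: top cell = 'X' → FULL
col 6: top cell = 'O' → FULL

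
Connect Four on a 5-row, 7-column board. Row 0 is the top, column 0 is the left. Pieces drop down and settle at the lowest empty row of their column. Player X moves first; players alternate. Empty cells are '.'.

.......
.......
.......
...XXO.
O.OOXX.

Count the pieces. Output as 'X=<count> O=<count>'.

X=4 O=4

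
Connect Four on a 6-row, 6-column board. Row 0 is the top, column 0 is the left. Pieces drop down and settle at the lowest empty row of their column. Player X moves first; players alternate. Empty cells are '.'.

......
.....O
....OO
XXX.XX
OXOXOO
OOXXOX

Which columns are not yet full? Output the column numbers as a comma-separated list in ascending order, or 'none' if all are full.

Answer: 0,1,2,3,4,5

Derivation:
col 0: top cell = '.' → open
col 1: top cell = '.' → open
col 2: top cell = '.' → open
col 3: top cell = '.' → open
col 4: top cell = '.' → open
col 5: top cell = '.' → open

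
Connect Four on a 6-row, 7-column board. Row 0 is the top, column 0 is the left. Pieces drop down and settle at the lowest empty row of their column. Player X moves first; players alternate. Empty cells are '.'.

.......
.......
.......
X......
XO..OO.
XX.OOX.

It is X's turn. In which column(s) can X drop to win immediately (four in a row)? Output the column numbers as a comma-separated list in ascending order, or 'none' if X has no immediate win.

col 0: drop X → WIN!
col 1: drop X → no win
col 2: drop X → no win
col 3: drop X → no win
col 4: drop X → no win
col 5: drop X → no win
col 6: drop X → no win

Answer: 0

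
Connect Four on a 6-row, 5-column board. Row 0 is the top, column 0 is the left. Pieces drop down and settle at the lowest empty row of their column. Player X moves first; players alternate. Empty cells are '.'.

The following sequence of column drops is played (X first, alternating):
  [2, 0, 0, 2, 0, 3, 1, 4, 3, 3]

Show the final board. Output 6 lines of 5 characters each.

Answer: .....
.....
.....
X..O.
X.OX.
OXXOO

Derivation:
Move 1: X drops in col 2, lands at row 5
Move 2: O drops in col 0, lands at row 5
Move 3: X drops in col 0, lands at row 4
Move 4: O drops in col 2, lands at row 4
Move 5: X drops in col 0, lands at row 3
Move 6: O drops in col 3, lands at row 5
Move 7: X drops in col 1, lands at row 5
Move 8: O drops in col 4, lands at row 5
Move 9: X drops in col 3, lands at row 4
Move 10: O drops in col 3, lands at row 3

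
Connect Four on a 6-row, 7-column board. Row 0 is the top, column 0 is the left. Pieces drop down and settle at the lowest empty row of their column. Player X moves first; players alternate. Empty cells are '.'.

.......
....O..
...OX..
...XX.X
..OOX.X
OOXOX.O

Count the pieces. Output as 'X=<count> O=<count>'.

X=8 O=8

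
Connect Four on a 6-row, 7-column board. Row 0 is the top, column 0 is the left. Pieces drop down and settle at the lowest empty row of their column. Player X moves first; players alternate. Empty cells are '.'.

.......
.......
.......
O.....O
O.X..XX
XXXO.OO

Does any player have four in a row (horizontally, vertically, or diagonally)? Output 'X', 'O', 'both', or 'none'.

none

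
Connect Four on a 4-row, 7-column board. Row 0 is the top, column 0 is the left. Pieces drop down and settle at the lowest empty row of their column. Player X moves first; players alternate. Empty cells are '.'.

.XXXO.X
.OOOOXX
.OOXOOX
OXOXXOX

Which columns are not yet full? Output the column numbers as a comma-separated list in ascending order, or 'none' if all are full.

Answer: 0,5

Derivation:
col 0: top cell = '.' → open
col 1: top cell = 'X' → FULL
col 2: top cell = 'X' → FULL
col 3: top cell = 'X' → FULL
col 4: top cell = 'O' → FULL
col 5: top cell = '.' → open
col 6: top cell = 'X' → FULL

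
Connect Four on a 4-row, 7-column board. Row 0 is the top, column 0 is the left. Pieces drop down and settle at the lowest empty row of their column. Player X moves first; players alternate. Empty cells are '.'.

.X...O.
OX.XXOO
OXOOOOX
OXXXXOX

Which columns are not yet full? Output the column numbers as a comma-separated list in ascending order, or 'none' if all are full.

col 0: top cell = '.' → open
col 1: top cell = 'X' → FULL
col 2: top cell = '.' → open
col 3: top cell = '.' → open
col 4: top cell = '.' → open
col 5: top cell = 'O' → FULL
col 6: top cell = '.' → open

Answer: 0,2,3,4,6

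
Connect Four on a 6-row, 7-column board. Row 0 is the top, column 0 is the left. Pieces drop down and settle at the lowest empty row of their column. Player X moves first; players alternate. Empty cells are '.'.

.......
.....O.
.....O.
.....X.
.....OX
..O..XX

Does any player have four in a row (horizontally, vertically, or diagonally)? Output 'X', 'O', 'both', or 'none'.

none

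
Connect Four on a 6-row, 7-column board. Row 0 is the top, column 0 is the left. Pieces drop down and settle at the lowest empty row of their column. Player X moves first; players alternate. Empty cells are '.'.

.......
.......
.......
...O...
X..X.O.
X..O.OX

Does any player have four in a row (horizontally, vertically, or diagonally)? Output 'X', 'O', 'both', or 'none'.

none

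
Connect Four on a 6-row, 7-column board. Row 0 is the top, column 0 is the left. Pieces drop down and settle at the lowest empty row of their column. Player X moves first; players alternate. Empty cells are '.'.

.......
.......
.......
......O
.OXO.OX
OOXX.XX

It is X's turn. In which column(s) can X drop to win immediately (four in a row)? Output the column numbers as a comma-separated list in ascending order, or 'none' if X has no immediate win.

col 0: drop X → no win
col 1: drop X → no win
col 2: drop X → no win
col 3: drop X → no win
col 4: drop X → WIN!
col 5: drop X → no win
col 6: drop X → no win

Answer: 4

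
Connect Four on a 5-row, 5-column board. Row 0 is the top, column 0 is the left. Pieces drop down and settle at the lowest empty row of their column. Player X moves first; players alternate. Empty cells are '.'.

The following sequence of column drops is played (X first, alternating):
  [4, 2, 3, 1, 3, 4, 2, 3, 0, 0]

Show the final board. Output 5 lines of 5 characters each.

Move 1: X drops in col 4, lands at row 4
Move 2: O drops in col 2, lands at row 4
Move 3: X drops in col 3, lands at row 4
Move 4: O drops in col 1, lands at row 4
Move 5: X drops in col 3, lands at row 3
Move 6: O drops in col 4, lands at row 3
Move 7: X drops in col 2, lands at row 3
Move 8: O drops in col 3, lands at row 2
Move 9: X drops in col 0, lands at row 4
Move 10: O drops in col 0, lands at row 3

Answer: .....
.....
...O.
O.XXO
XOOXX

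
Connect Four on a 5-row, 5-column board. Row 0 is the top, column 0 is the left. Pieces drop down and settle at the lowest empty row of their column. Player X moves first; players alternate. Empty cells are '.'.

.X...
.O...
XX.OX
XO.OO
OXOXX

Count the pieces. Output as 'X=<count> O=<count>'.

X=8 O=7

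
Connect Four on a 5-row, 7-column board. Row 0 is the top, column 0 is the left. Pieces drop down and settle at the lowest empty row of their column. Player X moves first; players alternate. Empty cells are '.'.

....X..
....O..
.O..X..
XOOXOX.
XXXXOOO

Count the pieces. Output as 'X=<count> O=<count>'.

X=9 O=8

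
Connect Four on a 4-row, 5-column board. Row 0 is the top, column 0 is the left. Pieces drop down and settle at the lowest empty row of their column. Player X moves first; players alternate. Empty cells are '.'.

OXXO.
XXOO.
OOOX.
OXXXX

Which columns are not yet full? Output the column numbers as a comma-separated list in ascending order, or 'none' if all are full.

col 0: top cell = 'O' → FULL
col 1: top cell = 'X' → FULL
col 2: top cell = 'X' → FULL
col 3: top cell = 'O' → FULL
col 4: top cell = '.' → open

Answer: 4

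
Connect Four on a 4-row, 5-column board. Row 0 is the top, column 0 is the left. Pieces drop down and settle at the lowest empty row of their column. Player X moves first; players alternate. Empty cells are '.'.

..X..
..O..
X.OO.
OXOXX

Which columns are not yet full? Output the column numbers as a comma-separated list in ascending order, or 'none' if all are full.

col 0: top cell = '.' → open
col 1: top cell = '.' → open
col 2: top cell = 'X' → FULL
col 3: top cell = '.' → open
col 4: top cell = '.' → open

Answer: 0,1,3,4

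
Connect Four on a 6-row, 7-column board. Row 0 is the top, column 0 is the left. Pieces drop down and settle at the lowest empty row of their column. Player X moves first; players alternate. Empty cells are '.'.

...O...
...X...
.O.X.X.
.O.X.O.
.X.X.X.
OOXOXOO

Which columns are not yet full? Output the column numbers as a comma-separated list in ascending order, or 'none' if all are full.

Answer: 0,1,2,4,5,6

Derivation:
col 0: top cell = '.' → open
col 1: top cell = '.' → open
col 2: top cell = '.' → open
col 3: top cell = 'O' → FULL
col 4: top cell = '.' → open
col 5: top cell = '.' → open
col 6: top cell = '.' → open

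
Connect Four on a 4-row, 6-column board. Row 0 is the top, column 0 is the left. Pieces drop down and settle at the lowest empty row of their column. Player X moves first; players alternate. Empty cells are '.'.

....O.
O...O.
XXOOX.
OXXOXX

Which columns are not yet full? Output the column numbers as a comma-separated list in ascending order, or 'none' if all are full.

Answer: 0,1,2,3,5

Derivation:
col 0: top cell = '.' → open
col 1: top cell = '.' → open
col 2: top cell = '.' → open
col 3: top cell = '.' → open
col 4: top cell = 'O' → FULL
col 5: top cell = '.' → open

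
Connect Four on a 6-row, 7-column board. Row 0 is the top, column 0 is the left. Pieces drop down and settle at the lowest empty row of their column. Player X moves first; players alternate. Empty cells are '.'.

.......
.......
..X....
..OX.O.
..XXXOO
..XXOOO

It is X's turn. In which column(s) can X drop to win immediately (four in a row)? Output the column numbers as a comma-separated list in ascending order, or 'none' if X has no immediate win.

col 0: drop X → no win
col 1: drop X → no win
col 2: drop X → no win
col 3: drop X → WIN!
col 4: drop X → no win
col 5: drop X → no win
col 6: drop X → no win

Answer: 3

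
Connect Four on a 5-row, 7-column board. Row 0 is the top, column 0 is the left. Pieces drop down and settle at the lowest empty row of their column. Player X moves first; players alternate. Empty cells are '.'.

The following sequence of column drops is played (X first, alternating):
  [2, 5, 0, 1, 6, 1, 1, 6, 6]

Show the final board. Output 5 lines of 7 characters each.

Answer: .......
.......
.X....X
.O....O
XOX..OX

Derivation:
Move 1: X drops in col 2, lands at row 4
Move 2: O drops in col 5, lands at row 4
Move 3: X drops in col 0, lands at row 4
Move 4: O drops in col 1, lands at row 4
Move 5: X drops in col 6, lands at row 4
Move 6: O drops in col 1, lands at row 3
Move 7: X drops in col 1, lands at row 2
Move 8: O drops in col 6, lands at row 3
Move 9: X drops in col 6, lands at row 2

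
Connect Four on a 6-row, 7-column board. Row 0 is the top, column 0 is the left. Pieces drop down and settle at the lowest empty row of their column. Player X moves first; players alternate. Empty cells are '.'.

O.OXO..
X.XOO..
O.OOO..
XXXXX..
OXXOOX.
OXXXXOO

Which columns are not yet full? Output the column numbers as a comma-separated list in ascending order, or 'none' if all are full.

col 0: top cell = 'O' → FULL
col 1: top cell = '.' → open
col 2: top cell = 'O' → FULL
col 3: top cell = 'X' → FULL
col 4: top cell = 'O' → FULL
col 5: top cell = '.' → open
col 6: top cell = '.' → open

Answer: 1,5,6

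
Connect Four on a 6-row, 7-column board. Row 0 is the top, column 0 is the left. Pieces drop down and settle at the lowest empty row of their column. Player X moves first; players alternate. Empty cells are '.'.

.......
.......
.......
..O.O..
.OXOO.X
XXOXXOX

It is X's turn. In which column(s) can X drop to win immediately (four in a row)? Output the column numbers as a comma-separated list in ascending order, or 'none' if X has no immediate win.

col 0: drop X → no win
col 1: drop X → no win
col 2: drop X → no win
col 3: drop X → no win
col 4: drop X → no win
col 5: drop X → no win
col 6: drop X → no win

Answer: none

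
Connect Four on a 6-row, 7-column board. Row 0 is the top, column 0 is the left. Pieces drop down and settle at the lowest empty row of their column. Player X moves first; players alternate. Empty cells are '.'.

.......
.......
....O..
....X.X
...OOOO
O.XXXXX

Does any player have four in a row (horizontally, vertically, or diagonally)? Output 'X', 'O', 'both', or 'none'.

both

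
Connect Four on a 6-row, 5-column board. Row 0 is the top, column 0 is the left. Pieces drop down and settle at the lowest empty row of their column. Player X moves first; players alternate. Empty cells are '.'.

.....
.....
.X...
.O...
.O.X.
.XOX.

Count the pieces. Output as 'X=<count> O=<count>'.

X=4 O=3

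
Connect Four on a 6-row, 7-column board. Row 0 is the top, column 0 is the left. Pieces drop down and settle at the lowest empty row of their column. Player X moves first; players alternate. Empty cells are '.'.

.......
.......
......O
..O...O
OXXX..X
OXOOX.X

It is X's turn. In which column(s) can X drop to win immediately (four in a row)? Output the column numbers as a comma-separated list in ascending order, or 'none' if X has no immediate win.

Answer: 4

Derivation:
col 0: drop X → no win
col 1: drop X → no win
col 2: drop X → no win
col 3: drop X → no win
col 4: drop X → WIN!
col 5: drop X → no win
col 6: drop X → no win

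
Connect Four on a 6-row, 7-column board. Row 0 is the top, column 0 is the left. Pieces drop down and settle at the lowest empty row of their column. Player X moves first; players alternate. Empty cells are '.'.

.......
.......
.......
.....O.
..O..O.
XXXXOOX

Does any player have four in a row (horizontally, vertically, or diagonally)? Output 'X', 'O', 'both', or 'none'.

X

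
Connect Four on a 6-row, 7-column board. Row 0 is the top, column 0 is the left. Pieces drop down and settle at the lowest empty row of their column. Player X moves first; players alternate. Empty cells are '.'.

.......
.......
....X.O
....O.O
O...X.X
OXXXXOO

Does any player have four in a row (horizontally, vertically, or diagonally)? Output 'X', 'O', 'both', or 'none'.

X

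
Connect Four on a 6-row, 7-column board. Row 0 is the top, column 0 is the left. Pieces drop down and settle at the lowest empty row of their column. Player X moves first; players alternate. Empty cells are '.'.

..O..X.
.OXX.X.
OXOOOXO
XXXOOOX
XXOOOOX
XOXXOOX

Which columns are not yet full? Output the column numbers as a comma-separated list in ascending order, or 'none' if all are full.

Answer: 0,1,3,4,6

Derivation:
col 0: top cell = '.' → open
col 1: top cell = '.' → open
col 2: top cell = 'O' → FULL
col 3: top cell = '.' → open
col 4: top cell = '.' → open
col 5: top cell = 'X' → FULL
col 6: top cell = '.' → open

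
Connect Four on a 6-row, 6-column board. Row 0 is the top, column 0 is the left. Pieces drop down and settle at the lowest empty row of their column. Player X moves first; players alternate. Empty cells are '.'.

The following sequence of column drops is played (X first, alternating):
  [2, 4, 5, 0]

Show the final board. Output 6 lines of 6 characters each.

Move 1: X drops in col 2, lands at row 5
Move 2: O drops in col 4, lands at row 5
Move 3: X drops in col 5, lands at row 5
Move 4: O drops in col 0, lands at row 5

Answer: ......
......
......
......
......
O.X.OX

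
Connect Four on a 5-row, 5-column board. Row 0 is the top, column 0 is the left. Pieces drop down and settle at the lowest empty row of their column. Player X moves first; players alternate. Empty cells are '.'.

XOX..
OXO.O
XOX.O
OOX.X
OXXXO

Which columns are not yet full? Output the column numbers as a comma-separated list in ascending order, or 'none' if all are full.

col 0: top cell = 'X' → FULL
col 1: top cell = 'O' → FULL
col 2: top cell = 'X' → FULL
col 3: top cell = '.' → open
col 4: top cell = '.' → open

Answer: 3,4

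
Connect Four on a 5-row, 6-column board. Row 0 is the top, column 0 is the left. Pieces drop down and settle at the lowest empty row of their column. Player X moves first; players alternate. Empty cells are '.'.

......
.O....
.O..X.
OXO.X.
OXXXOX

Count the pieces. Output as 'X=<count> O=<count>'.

X=7 O=6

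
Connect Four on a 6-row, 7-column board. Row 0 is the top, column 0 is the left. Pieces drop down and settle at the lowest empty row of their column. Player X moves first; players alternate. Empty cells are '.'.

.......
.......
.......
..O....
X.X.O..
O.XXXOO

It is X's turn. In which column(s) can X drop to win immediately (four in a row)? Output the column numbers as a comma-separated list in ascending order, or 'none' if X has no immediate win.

col 0: drop X → no win
col 1: drop X → WIN!
col 2: drop X → no win
col 3: drop X → no win
col 4: drop X → no win
col 5: drop X → no win
col 6: drop X → no win

Answer: 1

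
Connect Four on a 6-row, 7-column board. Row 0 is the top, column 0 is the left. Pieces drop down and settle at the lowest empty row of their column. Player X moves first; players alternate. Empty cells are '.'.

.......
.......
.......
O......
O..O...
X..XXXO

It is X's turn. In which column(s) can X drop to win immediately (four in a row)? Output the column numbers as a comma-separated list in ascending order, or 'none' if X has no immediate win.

col 0: drop X → no win
col 1: drop X → no win
col 2: drop X → WIN!
col 3: drop X → no win
col 4: drop X → no win
col 5: drop X → no win
col 6: drop X → no win

Answer: 2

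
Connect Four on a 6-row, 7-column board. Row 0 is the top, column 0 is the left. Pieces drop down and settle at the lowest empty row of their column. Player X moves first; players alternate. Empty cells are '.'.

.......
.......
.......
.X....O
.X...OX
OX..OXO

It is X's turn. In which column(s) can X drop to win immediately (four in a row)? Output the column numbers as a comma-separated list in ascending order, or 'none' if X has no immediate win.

col 0: drop X → no win
col 1: drop X → WIN!
col 2: drop X → no win
col 3: drop X → no win
col 4: drop X → no win
col 5: drop X → no win
col 6: drop X → no win

Answer: 1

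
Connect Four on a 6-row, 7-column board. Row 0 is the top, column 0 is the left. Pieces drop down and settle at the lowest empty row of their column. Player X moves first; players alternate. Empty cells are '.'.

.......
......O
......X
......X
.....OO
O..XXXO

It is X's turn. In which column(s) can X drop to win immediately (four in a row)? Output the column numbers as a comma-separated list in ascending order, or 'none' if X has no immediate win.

col 0: drop X → no win
col 1: drop X → no win
col 2: drop X → WIN!
col 3: drop X → no win
col 4: drop X → no win
col 5: drop X → no win
col 6: drop X → no win

Answer: 2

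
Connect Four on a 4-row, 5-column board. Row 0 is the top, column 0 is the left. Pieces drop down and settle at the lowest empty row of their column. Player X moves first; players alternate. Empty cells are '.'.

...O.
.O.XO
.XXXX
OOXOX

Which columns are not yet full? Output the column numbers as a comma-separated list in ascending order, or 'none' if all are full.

Answer: 0,1,2,4

Derivation:
col 0: top cell = '.' → open
col 1: top cell = '.' → open
col 2: top cell = '.' → open
col 3: top cell = 'O' → FULL
col 4: top cell = '.' → open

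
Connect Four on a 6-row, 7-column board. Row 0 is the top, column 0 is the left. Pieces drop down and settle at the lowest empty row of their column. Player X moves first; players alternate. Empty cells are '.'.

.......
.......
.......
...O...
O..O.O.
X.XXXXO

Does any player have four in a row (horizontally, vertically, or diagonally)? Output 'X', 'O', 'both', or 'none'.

X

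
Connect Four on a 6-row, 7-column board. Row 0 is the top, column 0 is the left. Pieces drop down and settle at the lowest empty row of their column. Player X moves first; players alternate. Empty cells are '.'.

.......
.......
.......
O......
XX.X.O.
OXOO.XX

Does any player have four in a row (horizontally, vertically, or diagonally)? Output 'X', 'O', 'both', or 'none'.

none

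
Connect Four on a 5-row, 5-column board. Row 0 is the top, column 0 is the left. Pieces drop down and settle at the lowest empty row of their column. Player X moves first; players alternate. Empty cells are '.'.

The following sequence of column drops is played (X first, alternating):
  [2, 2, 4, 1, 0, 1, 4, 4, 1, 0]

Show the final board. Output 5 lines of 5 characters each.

Answer: .....
.....
.X..O
OOO.X
XOX.X

Derivation:
Move 1: X drops in col 2, lands at row 4
Move 2: O drops in col 2, lands at row 3
Move 3: X drops in col 4, lands at row 4
Move 4: O drops in col 1, lands at row 4
Move 5: X drops in col 0, lands at row 4
Move 6: O drops in col 1, lands at row 3
Move 7: X drops in col 4, lands at row 3
Move 8: O drops in col 4, lands at row 2
Move 9: X drops in col 1, lands at row 2
Move 10: O drops in col 0, lands at row 3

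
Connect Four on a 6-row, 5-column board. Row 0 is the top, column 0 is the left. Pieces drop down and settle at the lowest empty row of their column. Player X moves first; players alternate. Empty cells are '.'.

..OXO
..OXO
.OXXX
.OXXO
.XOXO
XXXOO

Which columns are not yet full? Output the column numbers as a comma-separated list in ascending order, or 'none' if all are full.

Answer: 0,1

Derivation:
col 0: top cell = '.' → open
col 1: top cell = '.' → open
col 2: top cell = 'O' → FULL
col 3: top cell = 'X' → FULL
col 4: top cell = 'O' → FULL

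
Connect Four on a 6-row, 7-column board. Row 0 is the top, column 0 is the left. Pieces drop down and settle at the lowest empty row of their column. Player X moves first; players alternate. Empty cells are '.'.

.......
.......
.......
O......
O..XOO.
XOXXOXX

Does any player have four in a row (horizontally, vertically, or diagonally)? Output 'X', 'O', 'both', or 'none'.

none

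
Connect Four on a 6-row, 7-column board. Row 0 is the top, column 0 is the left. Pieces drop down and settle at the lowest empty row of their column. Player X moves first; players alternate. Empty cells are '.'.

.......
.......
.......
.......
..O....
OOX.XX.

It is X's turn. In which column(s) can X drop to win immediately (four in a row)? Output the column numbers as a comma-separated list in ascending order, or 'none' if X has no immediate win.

col 0: drop X → no win
col 1: drop X → no win
col 2: drop X → no win
col 3: drop X → WIN!
col 4: drop X → no win
col 5: drop X → no win
col 6: drop X → no win

Answer: 3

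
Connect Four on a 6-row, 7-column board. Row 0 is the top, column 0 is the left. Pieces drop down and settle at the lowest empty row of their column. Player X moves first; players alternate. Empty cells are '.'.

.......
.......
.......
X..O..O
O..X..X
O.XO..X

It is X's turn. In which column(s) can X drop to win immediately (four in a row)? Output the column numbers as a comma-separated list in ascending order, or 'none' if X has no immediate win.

Answer: none

Derivation:
col 0: drop X → no win
col 1: drop X → no win
col 2: drop X → no win
col 3: drop X → no win
col 4: drop X → no win
col 5: drop X → no win
col 6: drop X → no win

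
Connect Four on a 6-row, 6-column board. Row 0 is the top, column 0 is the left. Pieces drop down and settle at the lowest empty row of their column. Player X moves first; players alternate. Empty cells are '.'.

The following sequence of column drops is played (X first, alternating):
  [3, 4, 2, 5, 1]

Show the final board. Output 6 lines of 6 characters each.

Answer: ......
......
......
......
......
.XXXOO

Derivation:
Move 1: X drops in col 3, lands at row 5
Move 2: O drops in col 4, lands at row 5
Move 3: X drops in col 2, lands at row 5
Move 4: O drops in col 5, lands at row 5
Move 5: X drops in col 1, lands at row 5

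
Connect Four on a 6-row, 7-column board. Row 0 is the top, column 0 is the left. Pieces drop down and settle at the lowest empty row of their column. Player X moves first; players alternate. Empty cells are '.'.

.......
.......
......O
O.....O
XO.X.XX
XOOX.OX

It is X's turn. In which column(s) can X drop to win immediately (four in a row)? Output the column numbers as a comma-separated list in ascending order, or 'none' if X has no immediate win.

col 0: drop X → no win
col 1: drop X → no win
col 2: drop X → no win
col 3: drop X → no win
col 4: drop X → no win
col 5: drop X → no win
col 6: drop X → no win

Answer: none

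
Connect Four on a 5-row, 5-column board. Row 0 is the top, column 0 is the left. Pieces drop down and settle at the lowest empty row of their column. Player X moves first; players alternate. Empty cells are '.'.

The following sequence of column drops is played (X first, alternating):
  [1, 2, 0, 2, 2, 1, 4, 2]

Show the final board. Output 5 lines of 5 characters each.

Move 1: X drops in col 1, lands at row 4
Move 2: O drops in col 2, lands at row 4
Move 3: X drops in col 0, lands at row 4
Move 4: O drops in col 2, lands at row 3
Move 5: X drops in col 2, lands at row 2
Move 6: O drops in col 1, lands at row 3
Move 7: X drops in col 4, lands at row 4
Move 8: O drops in col 2, lands at row 1

Answer: .....
..O..
..X..
.OO..
XXO.X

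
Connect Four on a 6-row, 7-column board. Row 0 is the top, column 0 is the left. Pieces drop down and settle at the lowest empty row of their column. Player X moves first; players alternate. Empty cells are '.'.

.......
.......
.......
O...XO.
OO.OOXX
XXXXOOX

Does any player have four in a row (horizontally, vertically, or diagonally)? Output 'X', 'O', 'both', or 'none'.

X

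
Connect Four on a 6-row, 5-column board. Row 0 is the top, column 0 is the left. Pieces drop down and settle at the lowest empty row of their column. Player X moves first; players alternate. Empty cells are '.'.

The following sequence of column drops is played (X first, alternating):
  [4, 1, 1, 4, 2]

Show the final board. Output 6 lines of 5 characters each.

Answer: .....
.....
.....
.....
.X..O
.OX.X

Derivation:
Move 1: X drops in col 4, lands at row 5
Move 2: O drops in col 1, lands at row 5
Move 3: X drops in col 1, lands at row 4
Move 4: O drops in col 4, lands at row 4
Move 5: X drops in col 2, lands at row 5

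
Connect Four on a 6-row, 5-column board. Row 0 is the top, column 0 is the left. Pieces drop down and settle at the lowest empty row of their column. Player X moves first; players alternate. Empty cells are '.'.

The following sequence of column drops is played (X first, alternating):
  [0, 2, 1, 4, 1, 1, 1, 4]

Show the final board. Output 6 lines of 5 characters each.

Answer: .....
.....
.X...
.O...
.X..O
XXO.O

Derivation:
Move 1: X drops in col 0, lands at row 5
Move 2: O drops in col 2, lands at row 5
Move 3: X drops in col 1, lands at row 5
Move 4: O drops in col 4, lands at row 5
Move 5: X drops in col 1, lands at row 4
Move 6: O drops in col 1, lands at row 3
Move 7: X drops in col 1, lands at row 2
Move 8: O drops in col 4, lands at row 4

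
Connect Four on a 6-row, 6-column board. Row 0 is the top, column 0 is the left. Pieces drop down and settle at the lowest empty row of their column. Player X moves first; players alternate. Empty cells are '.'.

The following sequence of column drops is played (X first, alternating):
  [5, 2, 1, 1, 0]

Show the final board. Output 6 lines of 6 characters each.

Move 1: X drops in col 5, lands at row 5
Move 2: O drops in col 2, lands at row 5
Move 3: X drops in col 1, lands at row 5
Move 4: O drops in col 1, lands at row 4
Move 5: X drops in col 0, lands at row 5

Answer: ......
......
......
......
.O....
XXO..X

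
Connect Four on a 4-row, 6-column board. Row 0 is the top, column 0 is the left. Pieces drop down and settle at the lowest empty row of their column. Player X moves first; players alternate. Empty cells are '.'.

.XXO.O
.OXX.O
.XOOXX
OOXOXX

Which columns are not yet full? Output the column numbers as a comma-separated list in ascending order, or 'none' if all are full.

col 0: top cell = '.' → open
col 1: top cell = 'X' → FULL
col 2: top cell = 'X' → FULL
col 3: top cell = 'O' → FULL
col 4: top cell = '.' → open
col 5: top cell = 'O' → FULL

Answer: 0,4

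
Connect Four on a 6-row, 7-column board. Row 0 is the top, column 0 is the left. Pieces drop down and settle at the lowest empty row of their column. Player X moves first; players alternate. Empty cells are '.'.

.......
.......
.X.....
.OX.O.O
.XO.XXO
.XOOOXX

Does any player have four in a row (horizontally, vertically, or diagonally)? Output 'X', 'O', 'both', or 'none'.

none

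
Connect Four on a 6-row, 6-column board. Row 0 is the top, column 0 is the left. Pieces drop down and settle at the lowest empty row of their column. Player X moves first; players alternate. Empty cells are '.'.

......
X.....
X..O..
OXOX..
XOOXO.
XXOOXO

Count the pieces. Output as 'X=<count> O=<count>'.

X=9 O=9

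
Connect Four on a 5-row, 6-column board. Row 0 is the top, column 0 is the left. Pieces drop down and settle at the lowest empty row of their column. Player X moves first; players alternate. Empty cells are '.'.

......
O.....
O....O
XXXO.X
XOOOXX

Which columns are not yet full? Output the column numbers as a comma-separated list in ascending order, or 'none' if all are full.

Answer: 0,1,2,3,4,5

Derivation:
col 0: top cell = '.' → open
col 1: top cell = '.' → open
col 2: top cell = '.' → open
col 3: top cell = '.' → open
col 4: top cell = '.' → open
col 5: top cell = '.' → open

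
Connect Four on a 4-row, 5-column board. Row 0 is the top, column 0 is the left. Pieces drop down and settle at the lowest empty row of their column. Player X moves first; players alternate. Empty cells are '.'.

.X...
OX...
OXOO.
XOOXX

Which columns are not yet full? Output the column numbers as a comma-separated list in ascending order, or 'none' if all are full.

Answer: 0,2,3,4

Derivation:
col 0: top cell = '.' → open
col 1: top cell = 'X' → FULL
col 2: top cell = '.' → open
col 3: top cell = '.' → open
col 4: top cell = '.' → open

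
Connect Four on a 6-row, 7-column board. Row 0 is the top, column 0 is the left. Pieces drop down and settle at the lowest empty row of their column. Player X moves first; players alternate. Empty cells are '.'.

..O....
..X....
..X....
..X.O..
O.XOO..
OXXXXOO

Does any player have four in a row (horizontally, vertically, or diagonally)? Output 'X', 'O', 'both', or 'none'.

X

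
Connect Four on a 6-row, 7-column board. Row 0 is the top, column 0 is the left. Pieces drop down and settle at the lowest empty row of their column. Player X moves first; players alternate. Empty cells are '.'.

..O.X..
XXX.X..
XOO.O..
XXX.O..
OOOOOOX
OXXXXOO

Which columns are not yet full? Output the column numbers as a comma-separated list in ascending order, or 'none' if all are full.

col 0: top cell = '.' → open
col 1: top cell = '.' → open
col 2: top cell = 'O' → FULL
col 3: top cell = '.' → open
col 4: top cell = 'X' → FULL
col 5: top cell = '.' → open
col 6: top cell = '.' → open

Answer: 0,1,3,5,6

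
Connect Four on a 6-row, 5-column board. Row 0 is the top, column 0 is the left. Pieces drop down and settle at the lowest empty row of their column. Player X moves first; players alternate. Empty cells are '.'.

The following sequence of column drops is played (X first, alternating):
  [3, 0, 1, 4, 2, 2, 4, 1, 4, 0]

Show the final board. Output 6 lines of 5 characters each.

Answer: .....
.....
.....
....X
OOO.X
OXXXO

Derivation:
Move 1: X drops in col 3, lands at row 5
Move 2: O drops in col 0, lands at row 5
Move 3: X drops in col 1, lands at row 5
Move 4: O drops in col 4, lands at row 5
Move 5: X drops in col 2, lands at row 5
Move 6: O drops in col 2, lands at row 4
Move 7: X drops in col 4, lands at row 4
Move 8: O drops in col 1, lands at row 4
Move 9: X drops in col 4, lands at row 3
Move 10: O drops in col 0, lands at row 4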